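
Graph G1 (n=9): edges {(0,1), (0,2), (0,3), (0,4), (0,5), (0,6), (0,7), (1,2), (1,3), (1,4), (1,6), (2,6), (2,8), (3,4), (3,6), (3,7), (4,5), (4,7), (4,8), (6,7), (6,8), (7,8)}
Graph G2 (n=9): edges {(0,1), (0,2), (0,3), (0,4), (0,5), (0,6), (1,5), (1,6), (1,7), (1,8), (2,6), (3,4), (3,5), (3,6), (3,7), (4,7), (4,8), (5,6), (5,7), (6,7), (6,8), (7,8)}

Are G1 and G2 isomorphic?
Yes, isomorphic

The graphs are isomorphic.
One valid mapping φ: V(G1) → V(G2): 0→6, 1→1, 2→8, 3→5, 4→0, 5→2, 6→7, 7→3, 8→4

Verify φ preserves adjacency — for each edge of G1, its image is an edge of G2:
  (0,1) → (φ(0),φ(1)) = (1,6) ∈ E(G2) ✓
  (0,2) → (φ(0),φ(2)) = (6,8) ∈ E(G2) ✓
  (0,3) → (φ(0),φ(3)) = (5,6) ∈ E(G2) ✓
  (0,4) → (φ(0),φ(4)) = (0,6) ∈ E(G2) ✓
  (0,5) → (φ(0),φ(5)) = (2,6) ∈ E(G2) ✓
  (0,6) → (φ(0),φ(6)) = (6,7) ∈ E(G2) ✓
  (0,7) → (φ(0),φ(7)) = (3,6) ∈ E(G2) ✓
  (1,2) → (φ(1),φ(2)) = (1,8) ∈ E(G2) ✓
  (1,3) → (φ(1),φ(3)) = (1,5) ∈ E(G2) ✓
  (1,4) → (φ(1),φ(4)) = (0,1) ∈ E(G2) ✓
  (1,6) → (φ(1),φ(6)) = (1,7) ∈ E(G2) ✓
  (2,6) → (φ(2),φ(6)) = (7,8) ∈ E(G2) ✓
  (2,8) → (φ(2),φ(8)) = (4,8) ∈ E(G2) ✓
  (3,4) → (φ(3),φ(4)) = (0,5) ∈ E(G2) ✓
  (3,6) → (φ(3),φ(6)) = (5,7) ∈ E(G2) ✓
  (3,7) → (φ(3),φ(7)) = (3,5) ∈ E(G2) ✓
  (4,5) → (φ(4),φ(5)) = (0,2) ∈ E(G2) ✓
  (4,7) → (φ(4),φ(7)) = (0,3) ∈ E(G2) ✓
  (4,8) → (φ(4),φ(8)) = (0,4) ∈ E(G2) ✓
  (6,7) → (φ(6),φ(7)) = (3,7) ∈ E(G2) ✓
  (6,8) → (φ(6),φ(8)) = (4,7) ∈ E(G2) ✓
  (7,8) → (φ(7),φ(8)) = (3,4) ∈ E(G2) ✓
All 22 edges of G1 map to edges of G2, and |E(G1)| = |E(G2)| = 22, so φ is a bijection on edges as well as vertices. Hence G1 ≅ G2.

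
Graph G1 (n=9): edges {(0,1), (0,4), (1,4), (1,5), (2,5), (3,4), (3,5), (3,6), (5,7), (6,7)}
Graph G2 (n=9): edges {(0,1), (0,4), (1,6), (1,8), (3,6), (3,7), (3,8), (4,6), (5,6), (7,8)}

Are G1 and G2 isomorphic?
Yes, isomorphic

The graphs are isomorphic.
One valid mapping φ: V(G1) → V(G2): 0→7, 1→3, 2→5, 3→1, 4→8, 5→6, 6→0, 7→4, 8→2

Verify φ preserves adjacency — for each edge of G1, its image is an edge of G2:
  (0,1) → (φ(0),φ(1)) = (3,7) ∈ E(G2) ✓
  (0,4) → (φ(0),φ(4)) = (7,8) ∈ E(G2) ✓
  (1,4) → (φ(1),φ(4)) = (3,8) ∈ E(G2) ✓
  (1,5) → (φ(1),φ(5)) = (3,6) ∈ E(G2) ✓
  (2,5) → (φ(2),φ(5)) = (5,6) ∈ E(G2) ✓
  (3,4) → (φ(3),φ(4)) = (1,8) ∈ E(G2) ✓
  (3,5) → (φ(3),φ(5)) = (1,6) ∈ E(G2) ✓
  (3,6) → (φ(3),φ(6)) = (0,1) ∈ E(G2) ✓
  (5,7) → (φ(5),φ(7)) = (4,6) ∈ E(G2) ✓
  (6,7) → (φ(6),φ(7)) = (0,4) ∈ E(G2) ✓
All 10 edges of G1 map to edges of G2, and |E(G1)| = |E(G2)| = 10, so φ is a bijection on edges as well as vertices. Hence G1 ≅ G2.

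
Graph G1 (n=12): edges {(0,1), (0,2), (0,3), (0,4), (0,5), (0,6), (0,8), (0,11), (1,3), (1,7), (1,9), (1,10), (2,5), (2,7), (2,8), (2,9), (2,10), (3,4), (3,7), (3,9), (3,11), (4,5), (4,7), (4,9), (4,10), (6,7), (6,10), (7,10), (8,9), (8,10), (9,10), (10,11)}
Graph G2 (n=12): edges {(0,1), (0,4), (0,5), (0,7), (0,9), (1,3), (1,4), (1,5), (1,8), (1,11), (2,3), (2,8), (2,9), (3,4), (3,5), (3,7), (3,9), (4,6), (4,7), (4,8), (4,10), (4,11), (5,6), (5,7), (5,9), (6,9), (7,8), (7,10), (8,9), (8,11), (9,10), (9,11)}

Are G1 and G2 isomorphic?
Yes, isomorphic

The graphs are isomorphic.
One valid mapping φ: V(G1) → V(G2): 0→9, 1→0, 2→8, 3→5, 4→3, 5→2, 6→10, 7→7, 8→11, 9→1, 10→4, 11→6

Verify φ preserves adjacency — for each edge of G1, its image is an edge of G2:
  (0,1) → (φ(0),φ(1)) = (0,9) ∈ E(G2) ✓
  (0,2) → (φ(0),φ(2)) = (8,9) ∈ E(G2) ✓
  (0,3) → (φ(0),φ(3)) = (5,9) ∈ E(G2) ✓
  (0,4) → (φ(0),φ(4)) = (3,9) ∈ E(G2) ✓
  (0,5) → (φ(0),φ(5)) = (2,9) ∈ E(G2) ✓
  (0,6) → (φ(0),φ(6)) = (9,10) ∈ E(G2) ✓
  (0,8) → (φ(0),φ(8)) = (9,11) ∈ E(G2) ✓
  (0,11) → (φ(0),φ(11)) = (6,9) ∈ E(G2) ✓
  (1,3) → (φ(1),φ(3)) = (0,5) ∈ E(G2) ✓
  (1,7) → (φ(1),φ(7)) = (0,7) ∈ E(G2) ✓
  (1,9) → (φ(1),φ(9)) = (0,1) ∈ E(G2) ✓
  (1,10) → (φ(1),φ(10)) = (0,4) ∈ E(G2) ✓
  (2,5) → (φ(2),φ(5)) = (2,8) ∈ E(G2) ✓
  (2,7) → (φ(2),φ(7)) = (7,8) ∈ E(G2) ✓
  (2,8) → (φ(2),φ(8)) = (8,11) ∈ E(G2) ✓
  (2,9) → (φ(2),φ(9)) = (1,8) ∈ E(G2) ✓
  (2,10) → (φ(2),φ(10)) = (4,8) ∈ E(G2) ✓
  (3,4) → (φ(3),φ(4)) = (3,5) ∈ E(G2) ✓
  (3,7) → (φ(3),φ(7)) = (5,7) ∈ E(G2) ✓
  (3,9) → (φ(3),φ(9)) = (1,5) ∈ E(G2) ✓
  (3,11) → (φ(3),φ(11)) = (5,6) ∈ E(G2) ✓
  (4,5) → (φ(4),φ(5)) = (2,3) ∈ E(G2) ✓
  (4,7) → (φ(4),φ(7)) = (3,7) ∈ E(G2) ✓
  (4,9) → (φ(4),φ(9)) = (1,3) ∈ E(G2) ✓
  (4,10) → (φ(4),φ(10)) = (3,4) ∈ E(G2) ✓
  (6,7) → (φ(6),φ(7)) = (7,10) ∈ E(G2) ✓
  (6,10) → (φ(6),φ(10)) = (4,10) ∈ E(G2) ✓
  (7,10) → (φ(7),φ(10)) = (4,7) ∈ E(G2) ✓
  (8,9) → (φ(8),φ(9)) = (1,11) ∈ E(G2) ✓
  (8,10) → (φ(8),φ(10)) = (4,11) ∈ E(G2) ✓
  (9,10) → (φ(9),φ(10)) = (1,4) ∈ E(G2) ✓
  (10,11) → (φ(10),φ(11)) = (4,6) ∈ E(G2) ✓
All 32 edges of G1 map to edges of G2, and |E(G1)| = |E(G2)| = 32, so φ is a bijection on edges as well as vertices. Hence G1 ≅ G2.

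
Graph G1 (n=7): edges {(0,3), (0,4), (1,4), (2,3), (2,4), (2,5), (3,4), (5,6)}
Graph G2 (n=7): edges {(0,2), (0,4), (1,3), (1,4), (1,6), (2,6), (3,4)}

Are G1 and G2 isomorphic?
No, not isomorphic

The graphs are NOT isomorphic.

Connected components of G1: 1 component(s) with vertex sets [[0, 1, 2, 3, 4, 5, 6]], sizes [7].
Connected components of G2: 2 component(s) with vertex sets [[5], [0, 1, 2, 3, 4, 6]], sizes [1, 6].
The number of connected components (and the multiset of component sizes) is an isomorphism invariant — an isomorphism maps each component of G1 bijectively onto a component of G2. Since G1 has 1 component(s) and G2 has 2, they cannot be isomorphic.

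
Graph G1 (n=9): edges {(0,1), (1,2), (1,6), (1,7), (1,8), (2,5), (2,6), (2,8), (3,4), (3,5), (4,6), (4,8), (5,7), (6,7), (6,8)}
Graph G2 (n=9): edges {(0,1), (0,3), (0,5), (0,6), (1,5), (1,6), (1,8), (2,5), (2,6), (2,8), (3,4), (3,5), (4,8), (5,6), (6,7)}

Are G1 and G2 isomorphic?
Yes, isomorphic

The graphs are isomorphic.
One valid mapping φ: V(G1) → V(G2): 0→7, 1→6, 2→1, 3→4, 4→3, 5→8, 6→5, 7→2, 8→0

Verify φ preserves adjacency — for each edge of G1, its image is an edge of G2:
  (0,1) → (φ(0),φ(1)) = (6,7) ∈ E(G2) ✓
  (1,2) → (φ(1),φ(2)) = (1,6) ∈ E(G2) ✓
  (1,6) → (φ(1),φ(6)) = (5,6) ∈ E(G2) ✓
  (1,7) → (φ(1),φ(7)) = (2,6) ∈ E(G2) ✓
  (1,8) → (φ(1),φ(8)) = (0,6) ∈ E(G2) ✓
  (2,5) → (φ(2),φ(5)) = (1,8) ∈ E(G2) ✓
  (2,6) → (φ(2),φ(6)) = (1,5) ∈ E(G2) ✓
  (2,8) → (φ(2),φ(8)) = (0,1) ∈ E(G2) ✓
  (3,4) → (φ(3),φ(4)) = (3,4) ∈ E(G2) ✓
  (3,5) → (φ(3),φ(5)) = (4,8) ∈ E(G2) ✓
  (4,6) → (φ(4),φ(6)) = (3,5) ∈ E(G2) ✓
  (4,8) → (φ(4),φ(8)) = (0,3) ∈ E(G2) ✓
  (5,7) → (φ(5),φ(7)) = (2,8) ∈ E(G2) ✓
  (6,7) → (φ(6),φ(7)) = (2,5) ∈ E(G2) ✓
  (6,8) → (φ(6),φ(8)) = (0,5) ∈ E(G2) ✓
All 15 edges of G1 map to edges of G2, and |E(G1)| = |E(G2)| = 15, so φ is a bijection on edges as well as vertices. Hence G1 ≅ G2.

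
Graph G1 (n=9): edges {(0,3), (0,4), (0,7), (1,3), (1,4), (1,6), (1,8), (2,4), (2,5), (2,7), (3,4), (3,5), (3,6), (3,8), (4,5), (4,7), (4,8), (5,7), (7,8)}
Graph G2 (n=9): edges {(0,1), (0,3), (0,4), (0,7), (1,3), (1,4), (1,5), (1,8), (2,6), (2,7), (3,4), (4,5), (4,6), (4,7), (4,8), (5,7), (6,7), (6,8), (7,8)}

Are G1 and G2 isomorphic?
Yes, isomorphic

The graphs are isomorphic.
One valid mapping φ: V(G1) → V(G2): 0→5, 1→6, 2→3, 3→7, 4→4, 5→0, 6→2, 7→1, 8→8

Verify φ preserves adjacency — for each edge of G1, its image is an edge of G2:
  (0,3) → (φ(0),φ(3)) = (5,7) ∈ E(G2) ✓
  (0,4) → (φ(0),φ(4)) = (4,5) ∈ E(G2) ✓
  (0,7) → (φ(0),φ(7)) = (1,5) ∈ E(G2) ✓
  (1,3) → (φ(1),φ(3)) = (6,7) ∈ E(G2) ✓
  (1,4) → (φ(1),φ(4)) = (4,6) ∈ E(G2) ✓
  (1,6) → (φ(1),φ(6)) = (2,6) ∈ E(G2) ✓
  (1,8) → (φ(1),φ(8)) = (6,8) ∈ E(G2) ✓
  (2,4) → (φ(2),φ(4)) = (3,4) ∈ E(G2) ✓
  (2,5) → (φ(2),φ(5)) = (0,3) ∈ E(G2) ✓
  (2,7) → (φ(2),φ(7)) = (1,3) ∈ E(G2) ✓
  (3,4) → (φ(3),φ(4)) = (4,7) ∈ E(G2) ✓
  (3,5) → (φ(3),φ(5)) = (0,7) ∈ E(G2) ✓
  (3,6) → (φ(3),φ(6)) = (2,7) ∈ E(G2) ✓
  (3,8) → (φ(3),φ(8)) = (7,8) ∈ E(G2) ✓
  (4,5) → (φ(4),φ(5)) = (0,4) ∈ E(G2) ✓
  (4,7) → (φ(4),φ(7)) = (1,4) ∈ E(G2) ✓
  (4,8) → (φ(4),φ(8)) = (4,8) ∈ E(G2) ✓
  (5,7) → (φ(5),φ(7)) = (0,1) ∈ E(G2) ✓
  (7,8) → (φ(7),φ(8)) = (1,8) ∈ E(G2) ✓
All 19 edges of G1 map to edges of G2, and |E(G1)| = |E(G2)| = 19, so φ is a bijection on edges as well as vertices. Hence G1 ≅ G2.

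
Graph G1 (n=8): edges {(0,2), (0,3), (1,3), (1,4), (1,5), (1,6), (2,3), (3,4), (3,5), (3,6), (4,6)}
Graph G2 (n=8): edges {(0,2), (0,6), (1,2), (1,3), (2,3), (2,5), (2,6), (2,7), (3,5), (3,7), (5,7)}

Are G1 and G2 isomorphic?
Yes, isomorphic

The graphs are isomorphic.
One valid mapping φ: V(G1) → V(G2): 0→0, 1→3, 2→6, 3→2, 4→7, 5→1, 6→5, 7→4

Verify φ preserves adjacency — for each edge of G1, its image is an edge of G2:
  (0,2) → (φ(0),φ(2)) = (0,6) ∈ E(G2) ✓
  (0,3) → (φ(0),φ(3)) = (0,2) ∈ E(G2) ✓
  (1,3) → (φ(1),φ(3)) = (2,3) ∈ E(G2) ✓
  (1,4) → (φ(1),φ(4)) = (3,7) ∈ E(G2) ✓
  (1,5) → (φ(1),φ(5)) = (1,3) ∈ E(G2) ✓
  (1,6) → (φ(1),φ(6)) = (3,5) ∈ E(G2) ✓
  (2,3) → (φ(2),φ(3)) = (2,6) ∈ E(G2) ✓
  (3,4) → (φ(3),φ(4)) = (2,7) ∈ E(G2) ✓
  (3,5) → (φ(3),φ(5)) = (1,2) ∈ E(G2) ✓
  (3,6) → (φ(3),φ(6)) = (2,5) ∈ E(G2) ✓
  (4,6) → (φ(4),φ(6)) = (5,7) ∈ E(G2) ✓
All 11 edges of G1 map to edges of G2, and |E(G1)| = |E(G2)| = 11, so φ is a bijection on edges as well as vertices. Hence G1 ≅ G2.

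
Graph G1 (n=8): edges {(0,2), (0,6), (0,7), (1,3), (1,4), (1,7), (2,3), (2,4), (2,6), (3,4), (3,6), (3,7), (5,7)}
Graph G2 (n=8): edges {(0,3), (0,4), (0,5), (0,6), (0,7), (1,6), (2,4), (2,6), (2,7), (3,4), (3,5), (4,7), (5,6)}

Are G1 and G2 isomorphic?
Yes, isomorphic

The graphs are isomorphic.
One valid mapping φ: V(G1) → V(G2): 0→2, 1→5, 2→4, 3→0, 4→3, 5→1, 6→7, 7→6

Verify φ preserves adjacency — for each edge of G1, its image is an edge of G2:
  (0,2) → (φ(0),φ(2)) = (2,4) ∈ E(G2) ✓
  (0,6) → (φ(0),φ(6)) = (2,7) ∈ E(G2) ✓
  (0,7) → (φ(0),φ(7)) = (2,6) ∈ E(G2) ✓
  (1,3) → (φ(1),φ(3)) = (0,5) ∈ E(G2) ✓
  (1,4) → (φ(1),φ(4)) = (3,5) ∈ E(G2) ✓
  (1,7) → (φ(1),φ(7)) = (5,6) ∈ E(G2) ✓
  (2,3) → (φ(2),φ(3)) = (0,4) ∈ E(G2) ✓
  (2,4) → (φ(2),φ(4)) = (3,4) ∈ E(G2) ✓
  (2,6) → (φ(2),φ(6)) = (4,7) ∈ E(G2) ✓
  (3,4) → (φ(3),φ(4)) = (0,3) ∈ E(G2) ✓
  (3,6) → (φ(3),φ(6)) = (0,7) ∈ E(G2) ✓
  (3,7) → (φ(3),φ(7)) = (0,6) ∈ E(G2) ✓
  (5,7) → (φ(5),φ(7)) = (1,6) ∈ E(G2) ✓
All 13 edges of G1 map to edges of G2, and |E(G1)| = |E(G2)| = 13, so φ is a bijection on edges as well as vertices. Hence G1 ≅ G2.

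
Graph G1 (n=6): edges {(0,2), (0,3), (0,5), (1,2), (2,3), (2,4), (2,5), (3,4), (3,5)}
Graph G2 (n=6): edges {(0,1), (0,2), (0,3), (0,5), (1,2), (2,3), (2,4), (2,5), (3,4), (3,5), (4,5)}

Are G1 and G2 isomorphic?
No, not isomorphic

The graphs are NOT isomorphic.

Counting edges: G1 has 9 edge(s); G2 has 11 edge(s).
Edge count is an isomorphism invariant (a bijection on vertices induces a bijection on edges), so differing edge counts rule out isomorphism.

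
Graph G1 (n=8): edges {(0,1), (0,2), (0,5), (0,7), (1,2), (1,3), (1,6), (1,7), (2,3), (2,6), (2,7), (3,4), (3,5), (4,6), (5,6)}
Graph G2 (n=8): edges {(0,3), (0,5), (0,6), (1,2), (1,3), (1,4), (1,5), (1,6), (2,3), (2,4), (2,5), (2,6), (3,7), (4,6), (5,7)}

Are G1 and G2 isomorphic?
Yes, isomorphic

The graphs are isomorphic.
One valid mapping φ: V(G1) → V(G2): 0→6, 1→2, 2→1, 3→5, 4→7, 5→0, 6→3, 7→4

Verify φ preserves adjacency — for each edge of G1, its image is an edge of G2:
  (0,1) → (φ(0),φ(1)) = (2,6) ∈ E(G2) ✓
  (0,2) → (φ(0),φ(2)) = (1,6) ∈ E(G2) ✓
  (0,5) → (φ(0),φ(5)) = (0,6) ∈ E(G2) ✓
  (0,7) → (φ(0),φ(7)) = (4,6) ∈ E(G2) ✓
  (1,2) → (φ(1),φ(2)) = (1,2) ∈ E(G2) ✓
  (1,3) → (φ(1),φ(3)) = (2,5) ∈ E(G2) ✓
  (1,6) → (φ(1),φ(6)) = (2,3) ∈ E(G2) ✓
  (1,7) → (φ(1),φ(7)) = (2,4) ∈ E(G2) ✓
  (2,3) → (φ(2),φ(3)) = (1,5) ∈ E(G2) ✓
  (2,6) → (φ(2),φ(6)) = (1,3) ∈ E(G2) ✓
  (2,7) → (φ(2),φ(7)) = (1,4) ∈ E(G2) ✓
  (3,4) → (φ(3),φ(4)) = (5,7) ∈ E(G2) ✓
  (3,5) → (φ(3),φ(5)) = (0,5) ∈ E(G2) ✓
  (4,6) → (φ(4),φ(6)) = (3,7) ∈ E(G2) ✓
  (5,6) → (φ(5),φ(6)) = (0,3) ∈ E(G2) ✓
All 15 edges of G1 map to edges of G2, and |E(G1)| = |E(G2)| = 15, so φ is a bijection on edges as well as vertices. Hence G1 ≅ G2.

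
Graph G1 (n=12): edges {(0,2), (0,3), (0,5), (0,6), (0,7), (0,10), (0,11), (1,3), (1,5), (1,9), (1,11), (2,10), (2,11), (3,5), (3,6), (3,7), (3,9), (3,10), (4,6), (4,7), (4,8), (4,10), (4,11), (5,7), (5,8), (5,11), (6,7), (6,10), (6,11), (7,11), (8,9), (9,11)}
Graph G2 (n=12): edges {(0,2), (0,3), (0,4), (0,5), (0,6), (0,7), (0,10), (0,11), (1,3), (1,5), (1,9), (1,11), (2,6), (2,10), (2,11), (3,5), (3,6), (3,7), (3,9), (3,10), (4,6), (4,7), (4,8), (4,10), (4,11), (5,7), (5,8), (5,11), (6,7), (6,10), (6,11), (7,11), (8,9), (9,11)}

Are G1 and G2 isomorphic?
No, not isomorphic

The graphs are NOT isomorphic.

Counting edges: G1 has 32 edge(s); G2 has 34 edge(s).
Edge count is an isomorphism invariant (a bijection on vertices induces a bijection on edges), so differing edge counts rule out isomorphism.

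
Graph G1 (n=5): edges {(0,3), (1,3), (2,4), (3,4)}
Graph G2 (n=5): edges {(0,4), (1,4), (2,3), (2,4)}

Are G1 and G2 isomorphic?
Yes, isomorphic

The graphs are isomorphic.
One valid mapping φ: V(G1) → V(G2): 0→0, 1→1, 2→3, 3→4, 4→2

Verify φ preserves adjacency — for each edge of G1, its image is an edge of G2:
  (0,3) → (φ(0),φ(3)) = (0,4) ∈ E(G2) ✓
  (1,3) → (φ(1),φ(3)) = (1,4) ∈ E(G2) ✓
  (2,4) → (φ(2),φ(4)) = (2,3) ∈ E(G2) ✓
  (3,4) → (φ(3),φ(4)) = (2,4) ∈ E(G2) ✓
All 4 edges of G1 map to edges of G2, and |E(G1)| = |E(G2)| = 4, so φ is a bijection on edges as well as vertices. Hence G1 ≅ G2.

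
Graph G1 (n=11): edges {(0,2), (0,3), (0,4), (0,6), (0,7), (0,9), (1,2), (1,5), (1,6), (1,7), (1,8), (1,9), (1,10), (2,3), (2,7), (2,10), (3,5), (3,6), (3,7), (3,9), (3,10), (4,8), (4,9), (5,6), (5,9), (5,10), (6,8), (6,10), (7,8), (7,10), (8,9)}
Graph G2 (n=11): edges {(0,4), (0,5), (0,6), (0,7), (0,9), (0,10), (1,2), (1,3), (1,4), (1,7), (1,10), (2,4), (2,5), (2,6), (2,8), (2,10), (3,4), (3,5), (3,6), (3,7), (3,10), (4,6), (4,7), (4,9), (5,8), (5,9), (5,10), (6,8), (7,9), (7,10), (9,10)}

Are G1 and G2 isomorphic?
Yes, isomorphic

The graphs are isomorphic.
One valid mapping φ: V(G1) → V(G2): 0→5, 1→4, 2→9, 3→10, 4→8, 5→1, 6→3, 7→0, 8→6, 9→2, 10→7

Verify φ preserves adjacency — for each edge of G1, its image is an edge of G2:
  (0,2) → (φ(0),φ(2)) = (5,9) ∈ E(G2) ✓
  (0,3) → (φ(0),φ(3)) = (5,10) ∈ E(G2) ✓
  (0,4) → (φ(0),φ(4)) = (5,8) ∈ E(G2) ✓
  (0,6) → (φ(0),φ(6)) = (3,5) ∈ E(G2) ✓
  (0,7) → (φ(0),φ(7)) = (0,5) ∈ E(G2) ✓
  (0,9) → (φ(0),φ(9)) = (2,5) ∈ E(G2) ✓
  (1,2) → (φ(1),φ(2)) = (4,9) ∈ E(G2) ✓
  (1,5) → (φ(1),φ(5)) = (1,4) ∈ E(G2) ✓
  (1,6) → (φ(1),φ(6)) = (3,4) ∈ E(G2) ✓
  (1,7) → (φ(1),φ(7)) = (0,4) ∈ E(G2) ✓
  (1,8) → (φ(1),φ(8)) = (4,6) ∈ E(G2) ✓
  (1,9) → (φ(1),φ(9)) = (2,4) ∈ E(G2) ✓
  (1,10) → (φ(1),φ(10)) = (4,7) ∈ E(G2) ✓
  (2,3) → (φ(2),φ(3)) = (9,10) ∈ E(G2) ✓
  (2,7) → (φ(2),φ(7)) = (0,9) ∈ E(G2) ✓
  (2,10) → (φ(2),φ(10)) = (7,9) ∈ E(G2) ✓
  (3,5) → (φ(3),φ(5)) = (1,10) ∈ E(G2) ✓
  (3,6) → (φ(3),φ(6)) = (3,10) ∈ E(G2) ✓
  (3,7) → (φ(3),φ(7)) = (0,10) ∈ E(G2) ✓
  (3,9) → (φ(3),φ(9)) = (2,10) ∈ E(G2) ✓
  (3,10) → (φ(3),φ(10)) = (7,10) ∈ E(G2) ✓
  (4,8) → (φ(4),φ(8)) = (6,8) ∈ E(G2) ✓
  (4,9) → (φ(4),φ(9)) = (2,8) ∈ E(G2) ✓
  (5,6) → (φ(5),φ(6)) = (1,3) ∈ E(G2) ✓
  (5,9) → (φ(5),φ(9)) = (1,2) ∈ E(G2) ✓
  (5,10) → (φ(5),φ(10)) = (1,7) ∈ E(G2) ✓
  (6,8) → (φ(6),φ(8)) = (3,6) ∈ E(G2) ✓
  (6,10) → (φ(6),φ(10)) = (3,7) ∈ E(G2) ✓
  (7,8) → (φ(7),φ(8)) = (0,6) ∈ E(G2) ✓
  (7,10) → (φ(7),φ(10)) = (0,7) ∈ E(G2) ✓
  (8,9) → (φ(8),φ(9)) = (2,6) ∈ E(G2) ✓
All 31 edges of G1 map to edges of G2, and |E(G1)| = |E(G2)| = 31, so φ is a bijection on edges as well as vertices. Hence G1 ≅ G2.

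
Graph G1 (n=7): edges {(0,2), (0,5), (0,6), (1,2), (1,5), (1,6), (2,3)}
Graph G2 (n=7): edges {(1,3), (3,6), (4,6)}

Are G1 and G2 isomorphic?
No, not isomorphic

The graphs are NOT isomorphic.

Connected components of G1: 2 component(s) with vertex sets [[4], [0, 1, 2, 3, 5, 6]], sizes [1, 6].
Connected components of G2: 4 component(s) with vertex sets [[0], [2], [5], [1, 3, 4, 6]], sizes [1, 1, 1, 4].
The number of connected components (and the multiset of component sizes) is an isomorphism invariant — an isomorphism maps each component of G1 bijectively onto a component of G2. Since G1 has 2 component(s) and G2 has 4, they cannot be isomorphic.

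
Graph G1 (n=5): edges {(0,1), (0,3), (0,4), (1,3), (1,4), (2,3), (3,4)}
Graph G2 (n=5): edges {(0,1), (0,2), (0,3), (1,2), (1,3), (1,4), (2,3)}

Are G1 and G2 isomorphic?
Yes, isomorphic

The graphs are isomorphic.
One valid mapping φ: V(G1) → V(G2): 0→3, 1→2, 2→4, 3→1, 4→0

Verify φ preserves adjacency — for each edge of G1, its image is an edge of G2:
  (0,1) → (φ(0),φ(1)) = (2,3) ∈ E(G2) ✓
  (0,3) → (φ(0),φ(3)) = (1,3) ∈ E(G2) ✓
  (0,4) → (φ(0),φ(4)) = (0,3) ∈ E(G2) ✓
  (1,3) → (φ(1),φ(3)) = (1,2) ∈ E(G2) ✓
  (1,4) → (φ(1),φ(4)) = (0,2) ∈ E(G2) ✓
  (2,3) → (φ(2),φ(3)) = (1,4) ∈ E(G2) ✓
  (3,4) → (φ(3),φ(4)) = (0,1) ∈ E(G2) ✓
All 7 edges of G1 map to edges of G2, and |E(G1)| = |E(G2)| = 7, so φ is a bijection on edges as well as vertices. Hence G1 ≅ G2.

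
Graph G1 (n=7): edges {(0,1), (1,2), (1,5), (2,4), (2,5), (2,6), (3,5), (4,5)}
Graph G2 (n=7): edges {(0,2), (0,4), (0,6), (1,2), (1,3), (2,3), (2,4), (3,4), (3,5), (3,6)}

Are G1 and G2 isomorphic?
No, not isomorphic

The graphs are NOT isomorphic.

Counting triangles (3-cliques): G1 has 2, G2 has 3.
Triangle count is an isomorphism invariant, so differing triangle counts rule out isomorphism.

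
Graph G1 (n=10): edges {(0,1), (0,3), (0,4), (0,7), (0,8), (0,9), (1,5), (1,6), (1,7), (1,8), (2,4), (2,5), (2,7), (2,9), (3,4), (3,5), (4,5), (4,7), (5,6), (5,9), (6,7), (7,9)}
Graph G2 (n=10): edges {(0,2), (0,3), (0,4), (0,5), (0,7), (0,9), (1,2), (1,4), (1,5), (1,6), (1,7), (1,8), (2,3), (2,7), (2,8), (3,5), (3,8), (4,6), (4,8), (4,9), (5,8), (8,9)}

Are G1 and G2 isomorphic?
Yes, isomorphic

The graphs are isomorphic.
One valid mapping φ: V(G1) → V(G2): 0→1, 1→4, 2→3, 3→7, 4→2, 5→0, 6→9, 7→8, 8→6, 9→5

Verify φ preserves adjacency — for each edge of G1, its image is an edge of G2:
  (0,1) → (φ(0),φ(1)) = (1,4) ∈ E(G2) ✓
  (0,3) → (φ(0),φ(3)) = (1,7) ∈ E(G2) ✓
  (0,4) → (φ(0),φ(4)) = (1,2) ∈ E(G2) ✓
  (0,7) → (φ(0),φ(7)) = (1,8) ∈ E(G2) ✓
  (0,8) → (φ(0),φ(8)) = (1,6) ∈ E(G2) ✓
  (0,9) → (φ(0),φ(9)) = (1,5) ∈ E(G2) ✓
  (1,5) → (φ(1),φ(5)) = (0,4) ∈ E(G2) ✓
  (1,6) → (φ(1),φ(6)) = (4,9) ∈ E(G2) ✓
  (1,7) → (φ(1),φ(7)) = (4,8) ∈ E(G2) ✓
  (1,8) → (φ(1),φ(8)) = (4,6) ∈ E(G2) ✓
  (2,4) → (φ(2),φ(4)) = (2,3) ∈ E(G2) ✓
  (2,5) → (φ(2),φ(5)) = (0,3) ∈ E(G2) ✓
  (2,7) → (φ(2),φ(7)) = (3,8) ∈ E(G2) ✓
  (2,9) → (φ(2),φ(9)) = (3,5) ∈ E(G2) ✓
  (3,4) → (φ(3),φ(4)) = (2,7) ∈ E(G2) ✓
  (3,5) → (φ(3),φ(5)) = (0,7) ∈ E(G2) ✓
  (4,5) → (φ(4),φ(5)) = (0,2) ∈ E(G2) ✓
  (4,7) → (φ(4),φ(7)) = (2,8) ∈ E(G2) ✓
  (5,6) → (φ(5),φ(6)) = (0,9) ∈ E(G2) ✓
  (5,9) → (φ(5),φ(9)) = (0,5) ∈ E(G2) ✓
  (6,7) → (φ(6),φ(7)) = (8,9) ∈ E(G2) ✓
  (7,9) → (φ(7),φ(9)) = (5,8) ∈ E(G2) ✓
All 22 edges of G1 map to edges of G2, and |E(G1)| = |E(G2)| = 22, so φ is a bijection on edges as well as vertices. Hence G1 ≅ G2.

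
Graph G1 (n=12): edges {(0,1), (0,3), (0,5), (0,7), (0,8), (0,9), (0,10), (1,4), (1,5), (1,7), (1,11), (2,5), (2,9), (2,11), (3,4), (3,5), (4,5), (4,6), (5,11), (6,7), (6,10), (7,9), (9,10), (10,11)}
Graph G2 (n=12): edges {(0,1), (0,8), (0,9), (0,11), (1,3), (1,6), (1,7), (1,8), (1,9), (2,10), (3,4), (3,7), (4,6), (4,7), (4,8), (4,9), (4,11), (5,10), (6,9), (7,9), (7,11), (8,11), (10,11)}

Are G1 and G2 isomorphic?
No, not isomorphic

The graphs are NOT isomorphic.

Counting triangles (3-cliques): G1 has 9, G2 has 11.
Triangle count is an isomorphism invariant, so differing triangle counts rule out isomorphism.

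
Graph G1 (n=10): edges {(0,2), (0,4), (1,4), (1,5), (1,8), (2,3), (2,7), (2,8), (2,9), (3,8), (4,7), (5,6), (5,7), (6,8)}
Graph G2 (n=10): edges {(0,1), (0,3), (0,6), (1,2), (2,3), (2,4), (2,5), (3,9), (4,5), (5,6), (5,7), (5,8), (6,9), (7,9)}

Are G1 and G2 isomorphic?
Yes, isomorphic

The graphs are isomorphic.
One valid mapping φ: V(G1) → V(G2): 0→7, 1→3, 2→5, 3→4, 4→9, 5→0, 6→1, 7→6, 8→2, 9→8

Verify φ preserves adjacency — for each edge of G1, its image is an edge of G2:
  (0,2) → (φ(0),φ(2)) = (5,7) ∈ E(G2) ✓
  (0,4) → (φ(0),φ(4)) = (7,9) ∈ E(G2) ✓
  (1,4) → (φ(1),φ(4)) = (3,9) ∈ E(G2) ✓
  (1,5) → (φ(1),φ(5)) = (0,3) ∈ E(G2) ✓
  (1,8) → (φ(1),φ(8)) = (2,3) ∈ E(G2) ✓
  (2,3) → (φ(2),φ(3)) = (4,5) ∈ E(G2) ✓
  (2,7) → (φ(2),φ(7)) = (5,6) ∈ E(G2) ✓
  (2,8) → (φ(2),φ(8)) = (2,5) ∈ E(G2) ✓
  (2,9) → (φ(2),φ(9)) = (5,8) ∈ E(G2) ✓
  (3,8) → (φ(3),φ(8)) = (2,4) ∈ E(G2) ✓
  (4,7) → (φ(4),φ(7)) = (6,9) ∈ E(G2) ✓
  (5,6) → (φ(5),φ(6)) = (0,1) ∈ E(G2) ✓
  (5,7) → (φ(5),φ(7)) = (0,6) ∈ E(G2) ✓
  (6,8) → (φ(6),φ(8)) = (1,2) ∈ E(G2) ✓
All 14 edges of G1 map to edges of G2, and |E(G1)| = |E(G2)| = 14, so φ is a bijection on edges as well as vertices. Hence G1 ≅ G2.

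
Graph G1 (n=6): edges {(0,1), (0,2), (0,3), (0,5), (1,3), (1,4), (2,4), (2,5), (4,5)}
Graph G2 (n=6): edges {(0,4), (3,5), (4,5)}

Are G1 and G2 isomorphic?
No, not isomorphic

The graphs are NOT isomorphic.

Connected components of G1: 1 component(s) with vertex sets [[0, 1, 2, 3, 4, 5]], sizes [6].
Connected components of G2: 3 component(s) with vertex sets [[1], [2], [0, 3, 4, 5]], sizes [1, 1, 4].
The number of connected components (and the multiset of component sizes) is an isomorphism invariant — an isomorphism maps each component of G1 bijectively onto a component of G2. Since G1 has 1 component(s) and G2 has 3, they cannot be isomorphic.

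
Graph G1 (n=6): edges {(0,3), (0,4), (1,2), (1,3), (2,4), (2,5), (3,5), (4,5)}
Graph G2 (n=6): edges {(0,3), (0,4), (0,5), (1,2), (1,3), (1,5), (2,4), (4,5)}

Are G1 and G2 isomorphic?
Yes, isomorphic

The graphs are isomorphic.
One valid mapping φ: V(G1) → V(G2): 0→3, 1→2, 2→4, 3→1, 4→0, 5→5

Verify φ preserves adjacency — for each edge of G1, its image is an edge of G2:
  (0,3) → (φ(0),φ(3)) = (1,3) ∈ E(G2) ✓
  (0,4) → (φ(0),φ(4)) = (0,3) ∈ E(G2) ✓
  (1,2) → (φ(1),φ(2)) = (2,4) ∈ E(G2) ✓
  (1,3) → (φ(1),φ(3)) = (1,2) ∈ E(G2) ✓
  (2,4) → (φ(2),φ(4)) = (0,4) ∈ E(G2) ✓
  (2,5) → (φ(2),φ(5)) = (4,5) ∈ E(G2) ✓
  (3,5) → (φ(3),φ(5)) = (1,5) ∈ E(G2) ✓
  (4,5) → (φ(4),φ(5)) = (0,5) ∈ E(G2) ✓
All 8 edges of G1 map to edges of G2, and |E(G1)| = |E(G2)| = 8, so φ is a bijection on edges as well as vertices. Hence G1 ≅ G2.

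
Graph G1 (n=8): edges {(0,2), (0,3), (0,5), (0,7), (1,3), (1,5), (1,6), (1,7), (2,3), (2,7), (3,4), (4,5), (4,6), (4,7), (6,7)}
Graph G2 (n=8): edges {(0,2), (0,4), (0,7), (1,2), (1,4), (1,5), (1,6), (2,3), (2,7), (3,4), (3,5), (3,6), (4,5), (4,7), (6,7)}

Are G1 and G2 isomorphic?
Yes, isomorphic

The graphs are isomorphic.
One valid mapping φ: V(G1) → V(G2): 0→7, 1→1, 2→0, 3→2, 4→3, 5→6, 6→5, 7→4

Verify φ preserves adjacency — for each edge of G1, its image is an edge of G2:
  (0,2) → (φ(0),φ(2)) = (0,7) ∈ E(G2) ✓
  (0,3) → (φ(0),φ(3)) = (2,7) ∈ E(G2) ✓
  (0,5) → (φ(0),φ(5)) = (6,7) ∈ E(G2) ✓
  (0,7) → (φ(0),φ(7)) = (4,7) ∈ E(G2) ✓
  (1,3) → (φ(1),φ(3)) = (1,2) ∈ E(G2) ✓
  (1,5) → (φ(1),φ(5)) = (1,6) ∈ E(G2) ✓
  (1,6) → (φ(1),φ(6)) = (1,5) ∈ E(G2) ✓
  (1,7) → (φ(1),φ(7)) = (1,4) ∈ E(G2) ✓
  (2,3) → (φ(2),φ(3)) = (0,2) ∈ E(G2) ✓
  (2,7) → (φ(2),φ(7)) = (0,4) ∈ E(G2) ✓
  (3,4) → (φ(3),φ(4)) = (2,3) ∈ E(G2) ✓
  (4,5) → (φ(4),φ(5)) = (3,6) ∈ E(G2) ✓
  (4,6) → (φ(4),φ(6)) = (3,5) ∈ E(G2) ✓
  (4,7) → (φ(4),φ(7)) = (3,4) ∈ E(G2) ✓
  (6,7) → (φ(6),φ(7)) = (4,5) ∈ E(G2) ✓
All 15 edges of G1 map to edges of G2, and |E(G1)| = |E(G2)| = 15, so φ is a bijection on edges as well as vertices. Hence G1 ≅ G2.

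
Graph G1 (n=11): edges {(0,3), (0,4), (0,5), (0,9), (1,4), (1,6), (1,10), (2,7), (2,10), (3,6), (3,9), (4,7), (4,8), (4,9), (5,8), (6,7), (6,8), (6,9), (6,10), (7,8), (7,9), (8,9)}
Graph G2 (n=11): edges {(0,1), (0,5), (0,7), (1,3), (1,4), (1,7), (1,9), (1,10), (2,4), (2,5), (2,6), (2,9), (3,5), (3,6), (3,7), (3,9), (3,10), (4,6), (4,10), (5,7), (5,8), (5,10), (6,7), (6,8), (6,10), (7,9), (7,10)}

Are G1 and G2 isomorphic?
No, not isomorphic

The graphs are NOT isomorphic.

Degrees in G1: deg(0)=4, deg(1)=3, deg(2)=2, deg(3)=3, deg(4)=5, deg(5)=2, deg(6)=6, deg(7)=5, deg(8)=5, deg(9)=6, deg(10)=3.
Sorted degree sequence of G1: [6, 6, 5, 5, 5, 4, 3, 3, 3, 2, 2].
Degrees in G2: deg(0)=3, deg(1)=6, deg(2)=4, deg(3)=6, deg(4)=4, deg(5)=6, deg(6)=6, deg(7)=7, deg(8)=2, deg(9)=4, deg(10)=6.
Sorted degree sequence of G2: [7, 6, 6, 6, 6, 6, 4, 4, 4, 3, 2].
The (sorted) degree sequence is an isomorphism invariant, so since G1 and G2 have different degree sequences they cannot be isomorphic.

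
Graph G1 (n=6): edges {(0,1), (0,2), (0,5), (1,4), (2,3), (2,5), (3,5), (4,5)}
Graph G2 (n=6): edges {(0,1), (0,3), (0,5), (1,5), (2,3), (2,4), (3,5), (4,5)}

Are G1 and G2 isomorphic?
Yes, isomorphic

The graphs are isomorphic.
One valid mapping φ: V(G1) → V(G2): 0→3, 1→2, 2→0, 3→1, 4→4, 5→5

Verify φ preserves adjacency — for each edge of G1, its image is an edge of G2:
  (0,1) → (φ(0),φ(1)) = (2,3) ∈ E(G2) ✓
  (0,2) → (φ(0),φ(2)) = (0,3) ∈ E(G2) ✓
  (0,5) → (φ(0),φ(5)) = (3,5) ∈ E(G2) ✓
  (1,4) → (φ(1),φ(4)) = (2,4) ∈ E(G2) ✓
  (2,3) → (φ(2),φ(3)) = (0,1) ∈ E(G2) ✓
  (2,5) → (φ(2),φ(5)) = (0,5) ∈ E(G2) ✓
  (3,5) → (φ(3),φ(5)) = (1,5) ∈ E(G2) ✓
  (4,5) → (φ(4),φ(5)) = (4,5) ∈ E(G2) ✓
All 8 edges of G1 map to edges of G2, and |E(G1)| = |E(G2)| = 8, so φ is a bijection on edges as well as vertices. Hence G1 ≅ G2.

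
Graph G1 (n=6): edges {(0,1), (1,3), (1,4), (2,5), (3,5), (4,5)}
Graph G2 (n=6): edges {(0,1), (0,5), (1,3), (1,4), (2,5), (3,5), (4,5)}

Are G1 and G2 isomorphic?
No, not isomorphic

The graphs are NOT isomorphic.

Counting edges: G1 has 6 edge(s); G2 has 7 edge(s).
Edge count is an isomorphism invariant (a bijection on vertices induces a bijection on edges), so differing edge counts rule out isomorphism.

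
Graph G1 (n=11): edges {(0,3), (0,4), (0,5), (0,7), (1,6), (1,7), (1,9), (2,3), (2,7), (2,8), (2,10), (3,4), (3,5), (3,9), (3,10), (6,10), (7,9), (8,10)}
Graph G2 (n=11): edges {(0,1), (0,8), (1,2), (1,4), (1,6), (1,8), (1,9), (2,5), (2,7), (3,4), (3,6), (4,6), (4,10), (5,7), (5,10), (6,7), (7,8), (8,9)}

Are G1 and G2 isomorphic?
Yes, isomorphic

The graphs are isomorphic.
One valid mapping φ: V(G1) → V(G2): 0→8, 1→5, 2→6, 3→1, 4→0, 5→9, 6→10, 7→7, 8→3, 9→2, 10→4

Verify φ preserves adjacency — for each edge of G1, its image is an edge of G2:
  (0,3) → (φ(0),φ(3)) = (1,8) ∈ E(G2) ✓
  (0,4) → (φ(0),φ(4)) = (0,8) ∈ E(G2) ✓
  (0,5) → (φ(0),φ(5)) = (8,9) ∈ E(G2) ✓
  (0,7) → (φ(0),φ(7)) = (7,8) ∈ E(G2) ✓
  (1,6) → (φ(1),φ(6)) = (5,10) ∈ E(G2) ✓
  (1,7) → (φ(1),φ(7)) = (5,7) ∈ E(G2) ✓
  (1,9) → (φ(1),φ(9)) = (2,5) ∈ E(G2) ✓
  (2,3) → (φ(2),φ(3)) = (1,6) ∈ E(G2) ✓
  (2,7) → (φ(2),φ(7)) = (6,7) ∈ E(G2) ✓
  (2,8) → (φ(2),φ(8)) = (3,6) ∈ E(G2) ✓
  (2,10) → (φ(2),φ(10)) = (4,6) ∈ E(G2) ✓
  (3,4) → (φ(3),φ(4)) = (0,1) ∈ E(G2) ✓
  (3,5) → (φ(3),φ(5)) = (1,9) ∈ E(G2) ✓
  (3,9) → (φ(3),φ(9)) = (1,2) ∈ E(G2) ✓
  (3,10) → (φ(3),φ(10)) = (1,4) ∈ E(G2) ✓
  (6,10) → (φ(6),φ(10)) = (4,10) ∈ E(G2) ✓
  (7,9) → (φ(7),φ(9)) = (2,7) ∈ E(G2) ✓
  (8,10) → (φ(8),φ(10)) = (3,4) ∈ E(G2) ✓
All 18 edges of G1 map to edges of G2, and |E(G1)| = |E(G2)| = 18, so φ is a bijection on edges as well as vertices. Hence G1 ≅ G2.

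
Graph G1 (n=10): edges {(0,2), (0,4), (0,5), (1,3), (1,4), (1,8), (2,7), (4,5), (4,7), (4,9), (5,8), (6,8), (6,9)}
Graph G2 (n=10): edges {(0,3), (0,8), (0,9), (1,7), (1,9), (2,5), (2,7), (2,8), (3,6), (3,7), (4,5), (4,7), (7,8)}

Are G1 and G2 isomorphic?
Yes, isomorphic

The graphs are isomorphic.
One valid mapping φ: V(G1) → V(G2): 0→2, 1→3, 2→5, 3→6, 4→7, 5→8, 6→9, 7→4, 8→0, 9→1

Verify φ preserves adjacency — for each edge of G1, its image is an edge of G2:
  (0,2) → (φ(0),φ(2)) = (2,5) ∈ E(G2) ✓
  (0,4) → (φ(0),φ(4)) = (2,7) ∈ E(G2) ✓
  (0,5) → (φ(0),φ(5)) = (2,8) ∈ E(G2) ✓
  (1,3) → (φ(1),φ(3)) = (3,6) ∈ E(G2) ✓
  (1,4) → (φ(1),φ(4)) = (3,7) ∈ E(G2) ✓
  (1,8) → (φ(1),φ(8)) = (0,3) ∈ E(G2) ✓
  (2,7) → (φ(2),φ(7)) = (4,5) ∈ E(G2) ✓
  (4,5) → (φ(4),φ(5)) = (7,8) ∈ E(G2) ✓
  (4,7) → (φ(4),φ(7)) = (4,7) ∈ E(G2) ✓
  (4,9) → (φ(4),φ(9)) = (1,7) ∈ E(G2) ✓
  (5,8) → (φ(5),φ(8)) = (0,8) ∈ E(G2) ✓
  (6,8) → (φ(6),φ(8)) = (0,9) ∈ E(G2) ✓
  (6,9) → (φ(6),φ(9)) = (1,9) ∈ E(G2) ✓
All 13 edges of G1 map to edges of G2, and |E(G1)| = |E(G2)| = 13, so φ is a bijection on edges as well as vertices. Hence G1 ≅ G2.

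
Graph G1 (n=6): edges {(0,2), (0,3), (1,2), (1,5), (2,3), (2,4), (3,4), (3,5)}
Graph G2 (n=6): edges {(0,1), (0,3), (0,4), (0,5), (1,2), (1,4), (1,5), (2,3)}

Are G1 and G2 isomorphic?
Yes, isomorphic

The graphs are isomorphic.
One valid mapping φ: V(G1) → V(G2): 0→4, 1→3, 2→0, 3→1, 4→5, 5→2

Verify φ preserves adjacency — for each edge of G1, its image is an edge of G2:
  (0,2) → (φ(0),φ(2)) = (0,4) ∈ E(G2) ✓
  (0,3) → (φ(0),φ(3)) = (1,4) ∈ E(G2) ✓
  (1,2) → (φ(1),φ(2)) = (0,3) ∈ E(G2) ✓
  (1,5) → (φ(1),φ(5)) = (2,3) ∈ E(G2) ✓
  (2,3) → (φ(2),φ(3)) = (0,1) ∈ E(G2) ✓
  (2,4) → (φ(2),φ(4)) = (0,5) ∈ E(G2) ✓
  (3,4) → (φ(3),φ(4)) = (1,5) ∈ E(G2) ✓
  (3,5) → (φ(3),φ(5)) = (1,2) ∈ E(G2) ✓
All 8 edges of G1 map to edges of G2, and |E(G1)| = |E(G2)| = 8, so φ is a bijection on edges as well as vertices. Hence G1 ≅ G2.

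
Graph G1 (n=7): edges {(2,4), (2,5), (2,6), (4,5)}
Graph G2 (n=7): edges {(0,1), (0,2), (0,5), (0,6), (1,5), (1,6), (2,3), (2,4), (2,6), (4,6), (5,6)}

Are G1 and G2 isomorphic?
No, not isomorphic

The graphs are NOT isomorphic.

Degrees in G1: deg(0)=0, deg(1)=0, deg(2)=3, deg(3)=0, deg(4)=2, deg(5)=2, deg(6)=1.
Sorted degree sequence of G1: [3, 2, 2, 1, 0, 0, 0].
Degrees in G2: deg(0)=4, deg(1)=3, deg(2)=4, deg(3)=1, deg(4)=2, deg(5)=3, deg(6)=5.
Sorted degree sequence of G2: [5, 4, 4, 3, 3, 2, 1].
The (sorted) degree sequence is an isomorphism invariant, so since G1 and G2 have different degree sequences they cannot be isomorphic.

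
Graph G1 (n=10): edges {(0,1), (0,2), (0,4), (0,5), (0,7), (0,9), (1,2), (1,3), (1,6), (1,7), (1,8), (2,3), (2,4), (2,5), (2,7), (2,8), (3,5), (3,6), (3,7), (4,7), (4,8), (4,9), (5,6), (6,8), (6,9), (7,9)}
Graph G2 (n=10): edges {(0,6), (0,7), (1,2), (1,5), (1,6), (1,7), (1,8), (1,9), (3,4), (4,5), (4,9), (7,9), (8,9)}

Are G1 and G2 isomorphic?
No, not isomorphic

The graphs are NOT isomorphic.

Degrees in G1: deg(0)=6, deg(1)=6, deg(2)=7, deg(3)=5, deg(4)=5, deg(5)=4, deg(6)=5, deg(7)=6, deg(8)=4, deg(9)=4.
Sorted degree sequence of G1: [7, 6, 6, 6, 5, 5, 5, 4, 4, 4].
Degrees in G2: deg(0)=2, deg(1)=6, deg(2)=1, deg(3)=1, deg(4)=3, deg(5)=2, deg(6)=2, deg(7)=3, deg(8)=2, deg(9)=4.
Sorted degree sequence of G2: [6, 4, 3, 3, 2, 2, 2, 2, 1, 1].
The (sorted) degree sequence is an isomorphism invariant, so since G1 and G2 have different degree sequences they cannot be isomorphic.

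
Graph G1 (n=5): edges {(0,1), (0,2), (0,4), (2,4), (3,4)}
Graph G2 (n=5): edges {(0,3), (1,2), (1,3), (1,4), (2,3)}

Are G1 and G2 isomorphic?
Yes, isomorphic

The graphs are isomorphic.
One valid mapping φ: V(G1) → V(G2): 0→1, 1→4, 2→2, 3→0, 4→3

Verify φ preserves adjacency — for each edge of G1, its image is an edge of G2:
  (0,1) → (φ(0),φ(1)) = (1,4) ∈ E(G2) ✓
  (0,2) → (φ(0),φ(2)) = (1,2) ∈ E(G2) ✓
  (0,4) → (φ(0),φ(4)) = (1,3) ∈ E(G2) ✓
  (2,4) → (φ(2),φ(4)) = (2,3) ∈ E(G2) ✓
  (3,4) → (φ(3),φ(4)) = (0,3) ∈ E(G2) ✓
All 5 edges of G1 map to edges of G2, and |E(G1)| = |E(G2)| = 5, so φ is a bijection on edges as well as vertices. Hence G1 ≅ G2.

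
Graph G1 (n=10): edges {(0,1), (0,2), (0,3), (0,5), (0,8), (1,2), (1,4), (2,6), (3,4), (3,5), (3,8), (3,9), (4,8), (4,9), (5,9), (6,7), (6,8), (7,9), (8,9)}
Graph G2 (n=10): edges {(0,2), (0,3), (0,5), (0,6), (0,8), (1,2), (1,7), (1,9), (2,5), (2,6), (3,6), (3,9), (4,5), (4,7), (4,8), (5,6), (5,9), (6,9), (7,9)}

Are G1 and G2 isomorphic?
Yes, isomorphic

The graphs are isomorphic.
One valid mapping φ: V(G1) → V(G2): 0→9, 1→1, 2→7, 3→6, 4→2, 5→3, 6→4, 7→8, 8→5, 9→0

Verify φ preserves adjacency — for each edge of G1, its image is an edge of G2:
  (0,1) → (φ(0),φ(1)) = (1,9) ∈ E(G2) ✓
  (0,2) → (φ(0),φ(2)) = (7,9) ∈ E(G2) ✓
  (0,3) → (φ(0),φ(3)) = (6,9) ∈ E(G2) ✓
  (0,5) → (φ(0),φ(5)) = (3,9) ∈ E(G2) ✓
  (0,8) → (φ(0),φ(8)) = (5,9) ∈ E(G2) ✓
  (1,2) → (φ(1),φ(2)) = (1,7) ∈ E(G2) ✓
  (1,4) → (φ(1),φ(4)) = (1,2) ∈ E(G2) ✓
  (2,6) → (φ(2),φ(6)) = (4,7) ∈ E(G2) ✓
  (3,4) → (φ(3),φ(4)) = (2,6) ∈ E(G2) ✓
  (3,5) → (φ(3),φ(5)) = (3,6) ∈ E(G2) ✓
  (3,8) → (φ(3),φ(8)) = (5,6) ∈ E(G2) ✓
  (3,9) → (φ(3),φ(9)) = (0,6) ∈ E(G2) ✓
  (4,8) → (φ(4),φ(8)) = (2,5) ∈ E(G2) ✓
  (4,9) → (φ(4),φ(9)) = (0,2) ∈ E(G2) ✓
  (5,9) → (φ(5),φ(9)) = (0,3) ∈ E(G2) ✓
  (6,7) → (φ(6),φ(7)) = (4,8) ∈ E(G2) ✓
  (6,8) → (φ(6),φ(8)) = (4,5) ∈ E(G2) ✓
  (7,9) → (φ(7),φ(9)) = (0,8) ∈ E(G2) ✓
  (8,9) → (φ(8),φ(9)) = (0,5) ∈ E(G2) ✓
All 19 edges of G1 map to edges of G2, and |E(G1)| = |E(G2)| = 19, so φ is a bijection on edges as well as vertices. Hence G1 ≅ G2.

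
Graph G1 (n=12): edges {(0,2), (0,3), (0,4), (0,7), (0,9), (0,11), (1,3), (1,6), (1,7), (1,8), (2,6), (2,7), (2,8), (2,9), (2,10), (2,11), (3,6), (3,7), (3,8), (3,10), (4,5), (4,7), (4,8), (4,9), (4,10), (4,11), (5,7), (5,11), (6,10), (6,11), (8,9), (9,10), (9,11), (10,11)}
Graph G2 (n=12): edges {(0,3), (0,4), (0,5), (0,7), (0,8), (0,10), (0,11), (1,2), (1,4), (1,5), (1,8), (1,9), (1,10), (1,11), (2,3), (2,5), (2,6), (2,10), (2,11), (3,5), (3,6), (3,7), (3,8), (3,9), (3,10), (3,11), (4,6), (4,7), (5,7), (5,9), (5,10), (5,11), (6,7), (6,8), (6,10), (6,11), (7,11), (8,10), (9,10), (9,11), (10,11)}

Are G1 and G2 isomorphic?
No, not isomorphic

The graphs are NOT isomorphic.

Counting triangles (3-cliques): G1 has 26, G2 has 53.
Triangle count is an isomorphism invariant, so differing triangle counts rule out isomorphism.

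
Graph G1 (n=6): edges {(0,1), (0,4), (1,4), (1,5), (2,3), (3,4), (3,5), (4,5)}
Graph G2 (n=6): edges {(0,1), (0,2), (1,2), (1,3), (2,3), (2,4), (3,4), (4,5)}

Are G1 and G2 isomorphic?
Yes, isomorphic

The graphs are isomorphic.
One valid mapping φ: V(G1) → V(G2): 0→0, 1→1, 2→5, 3→4, 4→2, 5→3

Verify φ preserves adjacency — for each edge of G1, its image is an edge of G2:
  (0,1) → (φ(0),φ(1)) = (0,1) ∈ E(G2) ✓
  (0,4) → (φ(0),φ(4)) = (0,2) ∈ E(G2) ✓
  (1,4) → (φ(1),φ(4)) = (1,2) ∈ E(G2) ✓
  (1,5) → (φ(1),φ(5)) = (1,3) ∈ E(G2) ✓
  (2,3) → (φ(2),φ(3)) = (4,5) ∈ E(G2) ✓
  (3,4) → (φ(3),φ(4)) = (2,4) ∈ E(G2) ✓
  (3,5) → (φ(3),φ(5)) = (3,4) ∈ E(G2) ✓
  (4,5) → (φ(4),φ(5)) = (2,3) ∈ E(G2) ✓
All 8 edges of G1 map to edges of G2, and |E(G1)| = |E(G2)| = 8, so φ is a bijection on edges as well as vertices. Hence G1 ≅ G2.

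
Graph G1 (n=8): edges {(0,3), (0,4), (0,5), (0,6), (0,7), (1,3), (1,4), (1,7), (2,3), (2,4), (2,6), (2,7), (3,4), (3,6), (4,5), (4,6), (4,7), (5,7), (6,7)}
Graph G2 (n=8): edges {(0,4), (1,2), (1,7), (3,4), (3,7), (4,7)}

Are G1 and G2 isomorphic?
No, not isomorphic

The graphs are NOT isomorphic.

Connected components of G1: 1 component(s) with vertex sets [[0, 1, 2, 3, 4, 5, 6, 7]], sizes [8].
Connected components of G2: 3 component(s) with vertex sets [[5], [6], [0, 1, 2, 3, 4, 7]], sizes [1, 1, 6].
The number of connected components (and the multiset of component sizes) is an isomorphism invariant — an isomorphism maps each component of G1 bijectively onto a component of G2. Since G1 has 1 component(s) and G2 has 3, they cannot be isomorphic.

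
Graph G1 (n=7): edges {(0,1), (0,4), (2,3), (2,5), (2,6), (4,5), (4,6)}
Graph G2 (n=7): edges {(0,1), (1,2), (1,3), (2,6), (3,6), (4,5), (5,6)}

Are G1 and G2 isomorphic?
Yes, isomorphic

The graphs are isomorphic.
One valid mapping φ: V(G1) → V(G2): 0→5, 1→4, 2→1, 3→0, 4→6, 5→2, 6→3

Verify φ preserves adjacency — for each edge of G1, its image is an edge of G2:
  (0,1) → (φ(0),φ(1)) = (4,5) ∈ E(G2) ✓
  (0,4) → (φ(0),φ(4)) = (5,6) ∈ E(G2) ✓
  (2,3) → (φ(2),φ(3)) = (0,1) ∈ E(G2) ✓
  (2,5) → (φ(2),φ(5)) = (1,2) ∈ E(G2) ✓
  (2,6) → (φ(2),φ(6)) = (1,3) ∈ E(G2) ✓
  (4,5) → (φ(4),φ(5)) = (2,6) ∈ E(G2) ✓
  (4,6) → (φ(4),φ(6)) = (3,6) ∈ E(G2) ✓
All 7 edges of G1 map to edges of G2, and |E(G1)| = |E(G2)| = 7, so φ is a bijection on edges as well as vertices. Hence G1 ≅ G2.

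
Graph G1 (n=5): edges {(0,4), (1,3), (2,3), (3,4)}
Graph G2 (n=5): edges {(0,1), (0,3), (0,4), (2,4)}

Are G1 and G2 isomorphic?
Yes, isomorphic

The graphs are isomorphic.
One valid mapping φ: V(G1) → V(G2): 0→2, 1→1, 2→3, 3→0, 4→4

Verify φ preserves adjacency — for each edge of G1, its image is an edge of G2:
  (0,4) → (φ(0),φ(4)) = (2,4) ∈ E(G2) ✓
  (1,3) → (φ(1),φ(3)) = (0,1) ∈ E(G2) ✓
  (2,3) → (φ(2),φ(3)) = (0,3) ∈ E(G2) ✓
  (3,4) → (φ(3),φ(4)) = (0,4) ∈ E(G2) ✓
All 4 edges of G1 map to edges of G2, and |E(G1)| = |E(G2)| = 4, so φ is a bijection on edges as well as vertices. Hence G1 ≅ G2.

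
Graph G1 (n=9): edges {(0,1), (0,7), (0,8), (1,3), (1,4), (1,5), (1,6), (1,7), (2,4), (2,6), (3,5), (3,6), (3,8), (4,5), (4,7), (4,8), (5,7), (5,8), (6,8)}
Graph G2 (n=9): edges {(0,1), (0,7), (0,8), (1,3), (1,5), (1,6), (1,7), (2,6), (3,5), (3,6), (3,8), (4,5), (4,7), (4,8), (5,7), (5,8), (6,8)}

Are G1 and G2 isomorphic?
No, not isomorphic

The graphs are NOT isomorphic.

Counting edges: G1 has 19 edge(s); G2 has 17 edge(s).
Edge count is an isomorphism invariant (a bijection on vertices induces a bijection on edges), so differing edge counts rule out isomorphism.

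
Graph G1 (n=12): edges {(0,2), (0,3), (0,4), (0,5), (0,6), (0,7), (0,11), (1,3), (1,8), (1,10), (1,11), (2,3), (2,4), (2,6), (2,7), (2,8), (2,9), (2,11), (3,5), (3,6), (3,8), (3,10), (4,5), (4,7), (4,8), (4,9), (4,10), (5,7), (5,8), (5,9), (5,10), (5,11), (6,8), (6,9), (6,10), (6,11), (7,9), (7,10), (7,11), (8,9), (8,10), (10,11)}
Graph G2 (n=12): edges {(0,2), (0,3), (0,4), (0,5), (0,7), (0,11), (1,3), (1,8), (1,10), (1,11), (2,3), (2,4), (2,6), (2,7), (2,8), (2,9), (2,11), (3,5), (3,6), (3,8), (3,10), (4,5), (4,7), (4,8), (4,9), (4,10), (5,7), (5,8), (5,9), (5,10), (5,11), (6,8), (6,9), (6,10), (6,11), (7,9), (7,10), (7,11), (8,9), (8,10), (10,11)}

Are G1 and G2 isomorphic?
No, not isomorphic

The graphs are NOT isomorphic.

Counting edges: G1 has 42 edge(s); G2 has 41 edge(s).
Edge count is an isomorphism invariant (a bijection on vertices induces a bijection on edges), so differing edge counts rule out isomorphism.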